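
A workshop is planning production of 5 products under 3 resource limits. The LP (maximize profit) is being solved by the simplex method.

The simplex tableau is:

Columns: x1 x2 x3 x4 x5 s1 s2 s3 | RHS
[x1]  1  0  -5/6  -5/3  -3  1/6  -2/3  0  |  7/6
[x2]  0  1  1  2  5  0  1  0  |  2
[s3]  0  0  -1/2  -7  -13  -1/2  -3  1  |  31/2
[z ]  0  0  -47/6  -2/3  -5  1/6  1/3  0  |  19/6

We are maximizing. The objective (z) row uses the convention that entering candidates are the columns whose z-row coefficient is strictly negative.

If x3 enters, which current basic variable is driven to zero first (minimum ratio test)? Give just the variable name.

x2

Ratios: row 1 (x1): entry -5/6 ≤ 0, skip; row 2 (x2): 2/1 = 2; row 3 (s3): entry -1/2 ≤ 0, skip.
Minimum ratio 2 is in the x2 row, so x2 leaves.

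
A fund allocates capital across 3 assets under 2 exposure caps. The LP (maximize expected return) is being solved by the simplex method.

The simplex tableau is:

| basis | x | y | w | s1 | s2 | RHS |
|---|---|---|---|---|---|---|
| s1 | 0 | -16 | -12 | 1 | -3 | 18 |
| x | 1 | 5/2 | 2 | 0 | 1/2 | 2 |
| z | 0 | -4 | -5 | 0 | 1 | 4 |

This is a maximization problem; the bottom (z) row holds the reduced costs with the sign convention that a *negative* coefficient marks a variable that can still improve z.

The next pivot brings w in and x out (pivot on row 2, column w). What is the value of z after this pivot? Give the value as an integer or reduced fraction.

9

Minimum ratio for w: 2/2 = 1.
z changes by −(z-row coeff of w)·ratio = −(-5)·1 = 5.
New z = 4 + 5 = 9.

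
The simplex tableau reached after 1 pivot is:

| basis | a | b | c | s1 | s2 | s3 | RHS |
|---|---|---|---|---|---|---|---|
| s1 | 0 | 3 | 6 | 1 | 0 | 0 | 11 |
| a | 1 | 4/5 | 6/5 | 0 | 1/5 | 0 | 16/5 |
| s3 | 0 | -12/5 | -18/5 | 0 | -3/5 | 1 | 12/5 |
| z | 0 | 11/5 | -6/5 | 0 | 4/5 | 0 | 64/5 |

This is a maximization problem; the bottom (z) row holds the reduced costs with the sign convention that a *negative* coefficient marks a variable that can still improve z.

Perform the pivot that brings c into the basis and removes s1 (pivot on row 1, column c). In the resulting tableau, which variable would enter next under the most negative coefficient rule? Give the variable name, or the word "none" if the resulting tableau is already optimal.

Pivot element 6. New z-row = old z-row − (-6/5)·(row 1/6).
Updated z-row coefficients: a: 0, b: 14/5, c: 0, s1: 1/5, s2: 4/5, s3: 0.
No coefficient is strictly negative; the tableau after this pivot is optimal.

none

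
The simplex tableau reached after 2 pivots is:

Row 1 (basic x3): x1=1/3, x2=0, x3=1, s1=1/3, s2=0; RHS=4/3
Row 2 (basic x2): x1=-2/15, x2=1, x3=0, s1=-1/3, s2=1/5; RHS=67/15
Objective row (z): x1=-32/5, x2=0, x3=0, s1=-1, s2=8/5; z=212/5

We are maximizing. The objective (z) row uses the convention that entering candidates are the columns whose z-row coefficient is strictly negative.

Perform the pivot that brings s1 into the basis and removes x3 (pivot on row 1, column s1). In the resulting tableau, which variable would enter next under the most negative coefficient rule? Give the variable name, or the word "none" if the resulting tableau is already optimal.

Pivot element 1/3. New z-row = old z-row − (-1)·(row 1/(1/3)).
Updated z-row coefficients: x1: -27/5, x2: 0, x3: 3, s1: 0, s2: 8/5.
The most negative is -27/5 in column x1, so x1 would enter next.

x1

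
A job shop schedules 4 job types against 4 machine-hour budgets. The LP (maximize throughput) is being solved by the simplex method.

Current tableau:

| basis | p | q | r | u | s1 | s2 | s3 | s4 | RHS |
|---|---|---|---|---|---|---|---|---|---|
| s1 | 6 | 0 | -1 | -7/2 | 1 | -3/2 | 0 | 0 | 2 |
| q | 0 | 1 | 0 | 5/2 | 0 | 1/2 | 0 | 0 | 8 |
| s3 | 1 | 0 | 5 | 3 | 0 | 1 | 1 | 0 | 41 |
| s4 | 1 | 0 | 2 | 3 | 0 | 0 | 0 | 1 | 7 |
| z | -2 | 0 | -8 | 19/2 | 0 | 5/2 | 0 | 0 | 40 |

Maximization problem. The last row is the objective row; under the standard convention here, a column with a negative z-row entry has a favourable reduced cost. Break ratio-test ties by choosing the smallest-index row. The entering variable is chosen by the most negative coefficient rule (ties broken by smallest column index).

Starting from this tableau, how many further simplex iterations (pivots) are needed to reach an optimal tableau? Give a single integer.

1

pivot: r in, s4 out → z = 68
No improving column remains; optimal.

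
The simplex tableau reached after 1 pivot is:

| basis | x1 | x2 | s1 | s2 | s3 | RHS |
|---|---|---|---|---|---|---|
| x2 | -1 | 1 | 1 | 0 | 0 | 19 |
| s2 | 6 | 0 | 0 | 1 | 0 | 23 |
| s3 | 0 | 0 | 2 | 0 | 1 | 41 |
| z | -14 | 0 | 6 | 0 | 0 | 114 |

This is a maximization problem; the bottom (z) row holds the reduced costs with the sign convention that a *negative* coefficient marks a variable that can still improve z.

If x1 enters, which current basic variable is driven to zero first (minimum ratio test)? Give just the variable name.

Ratios: row 1 (x2): entry -1 ≤ 0, skip; row 2 (s2): 23/6 = 23/6; row 3 (s3): entry 0 ≤ 0, skip.
Minimum ratio 23/6 is in the s2 row, so s2 leaves.

s2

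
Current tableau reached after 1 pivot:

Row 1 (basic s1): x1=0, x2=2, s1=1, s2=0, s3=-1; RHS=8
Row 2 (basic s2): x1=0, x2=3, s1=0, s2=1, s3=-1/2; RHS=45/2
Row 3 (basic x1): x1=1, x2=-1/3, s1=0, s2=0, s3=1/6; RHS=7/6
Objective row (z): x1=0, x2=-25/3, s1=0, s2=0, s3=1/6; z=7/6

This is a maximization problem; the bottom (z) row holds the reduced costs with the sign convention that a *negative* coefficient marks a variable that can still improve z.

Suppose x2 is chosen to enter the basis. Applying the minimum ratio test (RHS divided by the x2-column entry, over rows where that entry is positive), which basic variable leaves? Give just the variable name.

s1

Ratios: row 1 (s1): 8/2 = 4; row 2 (s2): (45/2)/3 = 15/2; row 3 (x1): entry -1/3 ≤ 0, skip.
Minimum ratio 4 is in the s1 row, so s1 leaves.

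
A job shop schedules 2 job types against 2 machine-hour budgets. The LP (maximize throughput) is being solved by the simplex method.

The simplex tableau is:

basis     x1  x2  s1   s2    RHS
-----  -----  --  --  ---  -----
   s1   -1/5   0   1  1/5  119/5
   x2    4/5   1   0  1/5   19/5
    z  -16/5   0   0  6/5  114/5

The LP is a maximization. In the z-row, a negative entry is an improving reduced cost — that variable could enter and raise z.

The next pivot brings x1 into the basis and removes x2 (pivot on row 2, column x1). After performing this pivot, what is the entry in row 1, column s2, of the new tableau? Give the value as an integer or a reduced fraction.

Pivot element is row 2, column x1: 4/5.
Normalize row 2: new (row 2, s2) = (1/5)/(4/5) = 1/4.
row 1 ← row 1 − (-1/5)·(new row 2): 1/5 − (-1/5)·(1/4) = 1/4.

1/4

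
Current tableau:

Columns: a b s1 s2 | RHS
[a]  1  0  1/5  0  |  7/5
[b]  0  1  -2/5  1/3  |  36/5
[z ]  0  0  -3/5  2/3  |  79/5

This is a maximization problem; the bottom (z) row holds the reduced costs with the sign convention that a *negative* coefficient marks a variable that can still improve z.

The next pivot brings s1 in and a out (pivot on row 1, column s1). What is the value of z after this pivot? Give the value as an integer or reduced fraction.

20

Minimum ratio for s1: (7/5)/(1/5) = 7.
z changes by −(z-row coeff of s1)·ratio = −(-3/5)·7 = 21/5.
New z = 79/5 + (21/5) = 20.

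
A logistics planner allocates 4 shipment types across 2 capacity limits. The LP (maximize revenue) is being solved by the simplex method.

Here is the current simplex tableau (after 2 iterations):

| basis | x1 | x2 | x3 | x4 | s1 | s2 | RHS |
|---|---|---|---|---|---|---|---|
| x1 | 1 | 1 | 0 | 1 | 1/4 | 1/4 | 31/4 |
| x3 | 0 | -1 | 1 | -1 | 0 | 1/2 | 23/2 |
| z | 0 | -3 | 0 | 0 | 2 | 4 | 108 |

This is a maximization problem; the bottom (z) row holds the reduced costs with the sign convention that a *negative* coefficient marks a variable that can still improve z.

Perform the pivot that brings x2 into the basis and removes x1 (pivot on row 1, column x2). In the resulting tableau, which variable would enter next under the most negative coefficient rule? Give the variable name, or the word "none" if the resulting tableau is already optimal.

none

Pivot element 1. New z-row = old z-row − (-3)·(row 1/1).
Updated z-row coefficients: x1: 3, x2: 0, x3: 0, x4: 3, s1: 11/4, s2: 19/4.
No coefficient is strictly negative; the tableau after this pivot is optimal.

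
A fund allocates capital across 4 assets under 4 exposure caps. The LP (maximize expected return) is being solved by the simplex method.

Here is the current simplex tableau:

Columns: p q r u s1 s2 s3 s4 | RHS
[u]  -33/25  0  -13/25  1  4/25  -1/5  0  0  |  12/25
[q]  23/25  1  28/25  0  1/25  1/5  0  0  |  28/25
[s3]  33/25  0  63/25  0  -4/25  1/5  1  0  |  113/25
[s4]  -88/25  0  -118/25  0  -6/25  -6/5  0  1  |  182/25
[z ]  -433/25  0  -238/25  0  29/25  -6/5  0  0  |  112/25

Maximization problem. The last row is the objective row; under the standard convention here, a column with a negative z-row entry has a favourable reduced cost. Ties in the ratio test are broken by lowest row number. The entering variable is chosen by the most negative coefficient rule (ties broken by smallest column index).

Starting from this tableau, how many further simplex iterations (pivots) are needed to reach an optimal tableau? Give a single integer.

pivot: p in, q out → z = 588/23
No improving column remains; optimal.

1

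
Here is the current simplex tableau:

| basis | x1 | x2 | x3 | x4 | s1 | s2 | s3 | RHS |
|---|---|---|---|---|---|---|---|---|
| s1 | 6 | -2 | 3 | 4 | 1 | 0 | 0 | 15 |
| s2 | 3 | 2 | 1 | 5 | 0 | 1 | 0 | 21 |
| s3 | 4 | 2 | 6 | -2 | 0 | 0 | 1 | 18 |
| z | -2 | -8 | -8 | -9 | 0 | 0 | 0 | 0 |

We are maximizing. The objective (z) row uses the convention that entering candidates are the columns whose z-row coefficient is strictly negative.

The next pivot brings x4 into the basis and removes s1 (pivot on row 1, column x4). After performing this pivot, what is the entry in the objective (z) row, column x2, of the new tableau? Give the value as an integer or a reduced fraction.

Pivot element is row 1, column x4: 4.
Normalize row 1: new (row 1, x2) = (-2)/4 = -1/2.
z-row ← z-row − (-9)·(new row 1): -8 − (-9)·(-1/2) = -25/2.

-25/2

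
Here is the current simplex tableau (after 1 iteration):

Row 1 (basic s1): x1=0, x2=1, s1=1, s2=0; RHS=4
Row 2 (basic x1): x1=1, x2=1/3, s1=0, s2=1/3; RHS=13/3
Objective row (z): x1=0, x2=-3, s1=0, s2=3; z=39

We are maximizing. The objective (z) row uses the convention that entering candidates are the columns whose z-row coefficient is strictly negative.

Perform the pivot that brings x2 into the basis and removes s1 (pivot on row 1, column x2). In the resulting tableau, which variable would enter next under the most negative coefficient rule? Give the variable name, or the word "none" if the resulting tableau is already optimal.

none

Pivot element 1. New z-row = old z-row − (-3)·(row 1/1).
Updated z-row coefficients: x1: 0, x2: 0, s1: 3, s2: 3.
No coefficient is strictly negative; the tableau after this pivot is optimal.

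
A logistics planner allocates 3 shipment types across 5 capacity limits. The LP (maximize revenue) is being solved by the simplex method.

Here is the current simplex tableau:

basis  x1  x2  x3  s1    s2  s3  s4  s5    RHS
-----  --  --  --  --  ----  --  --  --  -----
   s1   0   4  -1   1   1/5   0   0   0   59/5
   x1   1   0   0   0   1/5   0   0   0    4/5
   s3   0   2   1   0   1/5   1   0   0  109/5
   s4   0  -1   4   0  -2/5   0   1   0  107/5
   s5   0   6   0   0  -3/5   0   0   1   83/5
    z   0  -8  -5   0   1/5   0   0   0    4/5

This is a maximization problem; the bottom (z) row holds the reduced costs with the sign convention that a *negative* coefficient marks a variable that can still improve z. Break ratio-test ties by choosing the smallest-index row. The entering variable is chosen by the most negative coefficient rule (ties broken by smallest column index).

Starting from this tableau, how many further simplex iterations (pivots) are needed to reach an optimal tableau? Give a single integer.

pivot: x2 in, s5 out → z = 344/15
pivot: x3 in, s4 out → z = 6377/120
pivot: s2 in, x1 out → z = 1393/24
No improving column remains; optimal.

3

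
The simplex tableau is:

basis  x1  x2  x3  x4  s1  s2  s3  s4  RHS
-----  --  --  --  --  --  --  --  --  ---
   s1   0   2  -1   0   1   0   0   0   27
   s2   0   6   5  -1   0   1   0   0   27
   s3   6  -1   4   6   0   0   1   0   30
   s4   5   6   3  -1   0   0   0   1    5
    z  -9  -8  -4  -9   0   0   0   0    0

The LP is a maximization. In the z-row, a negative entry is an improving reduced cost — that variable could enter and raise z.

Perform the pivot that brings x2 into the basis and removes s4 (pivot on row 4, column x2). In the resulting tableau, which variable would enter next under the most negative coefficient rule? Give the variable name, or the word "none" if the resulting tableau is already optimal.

Pivot element 6. New z-row = old z-row − (-8)·(row 4/6).
Updated z-row coefficients: x1: -7/3, x2: 0, x3: 0, x4: -31/3, s1: 0, s2: 0, s3: 0, s4: 4/3.
The most negative is -31/3 in column x4, so x4 would enter next.

x4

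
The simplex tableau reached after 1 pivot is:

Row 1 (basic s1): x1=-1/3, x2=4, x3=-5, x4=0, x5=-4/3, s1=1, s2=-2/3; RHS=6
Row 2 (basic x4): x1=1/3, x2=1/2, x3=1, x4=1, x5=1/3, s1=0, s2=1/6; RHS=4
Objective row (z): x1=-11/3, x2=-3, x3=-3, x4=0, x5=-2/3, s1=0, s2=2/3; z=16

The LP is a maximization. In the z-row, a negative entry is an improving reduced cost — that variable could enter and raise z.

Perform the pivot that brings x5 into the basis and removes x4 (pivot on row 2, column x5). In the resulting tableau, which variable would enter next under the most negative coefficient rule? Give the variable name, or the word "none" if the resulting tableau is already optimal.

x1

Pivot element 1/3. New z-row = old z-row − (-2/3)·(row 2/(1/3)).
Updated z-row coefficients: x1: -3, x2: -2, x3: -1, x4: 2, x5: 0, s1: 0, s2: 1.
The most negative is -3 in column x1, so x1 would enter next.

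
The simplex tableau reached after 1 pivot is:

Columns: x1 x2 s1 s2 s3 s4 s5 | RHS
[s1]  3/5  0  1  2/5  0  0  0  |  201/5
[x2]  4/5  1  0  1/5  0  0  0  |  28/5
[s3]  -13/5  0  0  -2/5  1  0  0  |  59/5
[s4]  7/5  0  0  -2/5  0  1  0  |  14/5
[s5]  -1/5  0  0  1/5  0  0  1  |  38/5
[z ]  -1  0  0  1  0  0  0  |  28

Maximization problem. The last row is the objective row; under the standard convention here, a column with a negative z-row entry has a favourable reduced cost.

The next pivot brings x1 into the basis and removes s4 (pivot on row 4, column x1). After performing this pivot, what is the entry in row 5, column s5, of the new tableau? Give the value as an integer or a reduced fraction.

Pivot element is row 4, column x1: 7/5.
Normalize row 4: new (row 4, s5) = 0/(7/5) = 0.
row 5 ← row 5 − (-1/5)·(new row 4): 1 − (-1/5)·0 = 1.

1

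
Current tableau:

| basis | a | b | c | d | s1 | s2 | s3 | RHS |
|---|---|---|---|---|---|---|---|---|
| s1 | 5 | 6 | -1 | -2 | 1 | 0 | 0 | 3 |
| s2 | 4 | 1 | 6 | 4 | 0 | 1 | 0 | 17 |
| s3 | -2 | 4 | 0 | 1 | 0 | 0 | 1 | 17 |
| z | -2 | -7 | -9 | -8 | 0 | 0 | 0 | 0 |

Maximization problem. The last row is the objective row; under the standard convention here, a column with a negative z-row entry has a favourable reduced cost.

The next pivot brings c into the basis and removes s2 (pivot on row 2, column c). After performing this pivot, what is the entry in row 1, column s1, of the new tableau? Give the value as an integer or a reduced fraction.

1

Pivot element is row 2, column c: 6.
Normalize row 2: new (row 2, s1) = 0/6 = 0.
row 1 ← row 1 − (-1)·(new row 2): 1 − (-1)·0 = 1.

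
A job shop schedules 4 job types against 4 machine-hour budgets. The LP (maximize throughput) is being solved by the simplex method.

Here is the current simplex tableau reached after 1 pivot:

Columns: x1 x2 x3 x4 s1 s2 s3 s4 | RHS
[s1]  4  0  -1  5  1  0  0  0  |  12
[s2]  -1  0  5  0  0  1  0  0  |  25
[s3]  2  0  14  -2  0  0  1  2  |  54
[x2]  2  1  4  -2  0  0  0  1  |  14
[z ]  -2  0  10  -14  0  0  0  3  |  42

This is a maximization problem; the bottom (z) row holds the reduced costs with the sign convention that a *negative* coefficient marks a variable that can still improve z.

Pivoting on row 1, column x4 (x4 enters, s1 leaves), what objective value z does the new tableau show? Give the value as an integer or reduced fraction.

Minimum ratio for x4: 12/5 = 12/5.
z changes by −(z-row coeff of x4)·ratio = −(-14)·(12/5) = 168/5.
New z = 42 + (168/5) = 378/5.

378/5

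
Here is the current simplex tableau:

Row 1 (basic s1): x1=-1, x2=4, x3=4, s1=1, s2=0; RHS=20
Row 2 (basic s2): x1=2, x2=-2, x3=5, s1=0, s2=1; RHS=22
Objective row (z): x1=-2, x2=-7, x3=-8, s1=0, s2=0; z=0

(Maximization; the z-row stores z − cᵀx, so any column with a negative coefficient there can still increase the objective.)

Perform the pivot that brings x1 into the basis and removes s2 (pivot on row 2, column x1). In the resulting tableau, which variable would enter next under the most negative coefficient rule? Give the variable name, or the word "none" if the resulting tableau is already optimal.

Pivot element 2. New z-row = old z-row − (-2)·(row 2/2).
Updated z-row coefficients: x1: 0, x2: -9, x3: -3, s1: 0, s2: 1.
The most negative is -9 in column x2, so x2 would enter next.

x2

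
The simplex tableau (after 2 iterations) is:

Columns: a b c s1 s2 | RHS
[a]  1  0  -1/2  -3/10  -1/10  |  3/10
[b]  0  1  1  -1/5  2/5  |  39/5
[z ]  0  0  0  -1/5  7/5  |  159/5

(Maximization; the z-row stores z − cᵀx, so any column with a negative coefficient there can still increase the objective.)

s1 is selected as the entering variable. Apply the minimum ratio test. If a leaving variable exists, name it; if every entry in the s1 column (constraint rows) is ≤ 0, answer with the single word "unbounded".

s1-column entries: row 1: -3/10, row 2: -1/5. All ≤ 0, so s1 can increase without bound; the LP is unbounded in this direction.

unbounded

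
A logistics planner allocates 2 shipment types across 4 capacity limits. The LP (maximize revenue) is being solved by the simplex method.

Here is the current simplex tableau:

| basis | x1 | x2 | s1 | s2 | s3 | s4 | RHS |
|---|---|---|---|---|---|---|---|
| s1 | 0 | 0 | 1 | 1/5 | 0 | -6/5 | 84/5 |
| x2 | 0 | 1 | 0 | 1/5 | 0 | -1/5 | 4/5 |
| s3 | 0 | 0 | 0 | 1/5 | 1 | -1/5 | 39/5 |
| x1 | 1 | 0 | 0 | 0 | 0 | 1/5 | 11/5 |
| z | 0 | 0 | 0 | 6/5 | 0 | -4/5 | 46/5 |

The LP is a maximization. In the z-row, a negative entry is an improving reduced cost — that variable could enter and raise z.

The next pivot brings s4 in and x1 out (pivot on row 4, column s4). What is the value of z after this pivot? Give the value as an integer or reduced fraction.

Minimum ratio for s4: (11/5)/(1/5) = 11.
z changes by −(z-row coeff of s4)·ratio = −(-4/5)·11 = 44/5.
New z = 46/5 + (44/5) = 18.

18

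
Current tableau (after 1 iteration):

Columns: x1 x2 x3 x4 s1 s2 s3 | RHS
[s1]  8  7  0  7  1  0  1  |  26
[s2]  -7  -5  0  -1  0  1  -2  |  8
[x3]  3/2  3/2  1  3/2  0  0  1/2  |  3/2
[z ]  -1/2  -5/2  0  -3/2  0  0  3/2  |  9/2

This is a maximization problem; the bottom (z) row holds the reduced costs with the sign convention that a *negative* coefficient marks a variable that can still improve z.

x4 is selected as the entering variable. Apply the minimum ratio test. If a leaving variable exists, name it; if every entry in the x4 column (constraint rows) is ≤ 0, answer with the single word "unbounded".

x3

Ratios: row 1 (s1): 26/7 = 26/7; row 2 (s2): entry -1 ≤ 0, skip; row 3 (x3): (3/2)/(3/2) = 1.
Minimum ratio is in the x3 row, so x3 leaves.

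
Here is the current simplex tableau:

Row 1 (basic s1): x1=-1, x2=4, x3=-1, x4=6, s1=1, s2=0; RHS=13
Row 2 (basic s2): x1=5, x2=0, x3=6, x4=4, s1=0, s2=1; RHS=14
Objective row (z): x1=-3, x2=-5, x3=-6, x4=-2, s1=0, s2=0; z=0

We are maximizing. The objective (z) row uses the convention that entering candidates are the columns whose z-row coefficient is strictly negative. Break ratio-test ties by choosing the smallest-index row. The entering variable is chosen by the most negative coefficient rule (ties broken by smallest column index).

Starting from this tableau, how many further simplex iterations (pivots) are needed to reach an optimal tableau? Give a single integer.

2

pivot: x3 in, s2 out → z = 14
pivot: x2 in, s1 out → z = 199/6
No improving column remains; optimal.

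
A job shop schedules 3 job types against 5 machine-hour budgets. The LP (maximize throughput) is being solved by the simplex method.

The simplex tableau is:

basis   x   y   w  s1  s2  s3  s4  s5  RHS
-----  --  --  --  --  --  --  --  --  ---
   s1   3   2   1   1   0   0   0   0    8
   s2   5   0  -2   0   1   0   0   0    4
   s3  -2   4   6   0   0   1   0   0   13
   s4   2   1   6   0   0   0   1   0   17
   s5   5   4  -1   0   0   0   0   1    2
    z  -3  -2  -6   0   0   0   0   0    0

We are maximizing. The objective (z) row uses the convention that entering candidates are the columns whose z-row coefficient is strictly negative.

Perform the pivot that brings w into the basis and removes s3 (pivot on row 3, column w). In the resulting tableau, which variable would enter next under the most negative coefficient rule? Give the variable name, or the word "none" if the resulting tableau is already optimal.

x

Pivot element 6. New z-row = old z-row − (-6)·(row 3/6).
Updated z-row coefficients: x: -5, y: 2, w: 0, s1: 0, s2: 0, s3: 1, s4: 0, s5: 0.
The most negative is -5 in column x, so x would enter next.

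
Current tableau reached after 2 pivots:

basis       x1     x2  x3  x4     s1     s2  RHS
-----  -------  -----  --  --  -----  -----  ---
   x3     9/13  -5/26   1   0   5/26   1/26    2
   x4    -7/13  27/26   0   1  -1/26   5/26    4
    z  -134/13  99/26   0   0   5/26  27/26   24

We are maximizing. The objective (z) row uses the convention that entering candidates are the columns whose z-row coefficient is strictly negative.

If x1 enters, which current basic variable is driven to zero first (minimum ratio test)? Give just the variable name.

x3

Ratios: row 1 (x3): 2/(9/13) = 26/9; row 2 (x4): entry -7/13 ≤ 0, skip.
Minimum ratio 26/9 is in the x3 row, so x3 leaves.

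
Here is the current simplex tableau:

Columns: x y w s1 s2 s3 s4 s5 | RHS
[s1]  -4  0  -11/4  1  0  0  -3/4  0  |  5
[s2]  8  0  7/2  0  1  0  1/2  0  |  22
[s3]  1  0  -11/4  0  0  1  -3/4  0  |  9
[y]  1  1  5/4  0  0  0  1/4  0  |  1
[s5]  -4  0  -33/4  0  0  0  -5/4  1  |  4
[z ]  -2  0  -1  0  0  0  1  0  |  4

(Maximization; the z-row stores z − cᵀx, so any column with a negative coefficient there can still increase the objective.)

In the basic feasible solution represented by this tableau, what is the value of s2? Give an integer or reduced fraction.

s2 is basic (row 2); its value is the RHS of that row: 22.

22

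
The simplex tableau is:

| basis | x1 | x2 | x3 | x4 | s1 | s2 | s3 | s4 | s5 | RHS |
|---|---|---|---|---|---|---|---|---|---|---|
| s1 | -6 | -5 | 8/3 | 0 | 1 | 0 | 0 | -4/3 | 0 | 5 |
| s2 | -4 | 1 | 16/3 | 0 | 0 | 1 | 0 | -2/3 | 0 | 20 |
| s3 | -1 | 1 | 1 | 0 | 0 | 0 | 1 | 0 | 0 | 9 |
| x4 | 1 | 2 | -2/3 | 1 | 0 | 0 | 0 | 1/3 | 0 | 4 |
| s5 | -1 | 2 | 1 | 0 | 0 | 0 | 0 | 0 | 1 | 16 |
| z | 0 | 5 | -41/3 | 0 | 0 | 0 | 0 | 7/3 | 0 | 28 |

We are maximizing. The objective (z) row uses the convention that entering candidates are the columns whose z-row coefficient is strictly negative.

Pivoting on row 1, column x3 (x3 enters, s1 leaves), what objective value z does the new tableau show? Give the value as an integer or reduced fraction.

429/8

Minimum ratio for x3: 5/(8/3) = 15/8.
z changes by −(z-row coeff of x3)·ratio = −(-41/3)·(15/8) = 205/8.
New z = 28 + (205/8) = 429/8.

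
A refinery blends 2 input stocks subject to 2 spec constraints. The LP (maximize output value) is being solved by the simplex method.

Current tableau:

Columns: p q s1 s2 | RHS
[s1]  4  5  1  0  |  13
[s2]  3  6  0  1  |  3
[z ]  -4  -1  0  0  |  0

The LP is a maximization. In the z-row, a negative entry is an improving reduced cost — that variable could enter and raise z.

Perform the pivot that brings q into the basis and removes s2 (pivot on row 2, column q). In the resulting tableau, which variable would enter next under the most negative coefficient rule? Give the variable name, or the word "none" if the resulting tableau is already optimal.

Pivot element 6. New z-row = old z-row − (-1)·(row 2/6).
Updated z-row coefficients: p: -7/2, q: 0, s1: 0, s2: 1/6.
The most negative is -7/2 in column p, so p would enter next.

p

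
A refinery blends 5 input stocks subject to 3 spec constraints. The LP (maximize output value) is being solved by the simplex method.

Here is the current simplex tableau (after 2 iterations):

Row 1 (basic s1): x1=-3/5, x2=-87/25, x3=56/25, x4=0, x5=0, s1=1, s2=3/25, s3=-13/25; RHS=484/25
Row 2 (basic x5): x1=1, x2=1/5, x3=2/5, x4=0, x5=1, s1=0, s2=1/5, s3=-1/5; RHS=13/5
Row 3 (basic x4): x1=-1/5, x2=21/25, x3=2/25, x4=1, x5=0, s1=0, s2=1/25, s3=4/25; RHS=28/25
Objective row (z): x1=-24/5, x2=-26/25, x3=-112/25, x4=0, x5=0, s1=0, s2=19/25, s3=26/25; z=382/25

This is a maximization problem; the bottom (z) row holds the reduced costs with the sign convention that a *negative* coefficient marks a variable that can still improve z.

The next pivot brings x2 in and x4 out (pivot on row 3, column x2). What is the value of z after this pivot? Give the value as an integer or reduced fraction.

Minimum ratio for x2: (28/25)/(21/25) = 4/3.
z changes by −(z-row coeff of x2)·ratio = −(-26/25)·(4/3) = 104/75.
New z = 382/25 + (104/75) = 50/3.

50/3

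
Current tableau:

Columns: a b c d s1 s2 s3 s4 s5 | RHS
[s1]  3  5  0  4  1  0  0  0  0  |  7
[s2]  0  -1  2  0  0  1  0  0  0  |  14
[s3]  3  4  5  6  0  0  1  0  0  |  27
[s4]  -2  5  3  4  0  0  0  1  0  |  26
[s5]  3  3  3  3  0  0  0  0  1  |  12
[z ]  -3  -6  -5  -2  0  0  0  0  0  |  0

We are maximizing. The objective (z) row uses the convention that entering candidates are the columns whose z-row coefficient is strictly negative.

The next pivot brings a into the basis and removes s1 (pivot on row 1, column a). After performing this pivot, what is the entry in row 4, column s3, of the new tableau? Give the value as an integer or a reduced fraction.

0

Pivot element is row 1, column a: 3.
Normalize row 1: new (row 1, s3) = 0/3 = 0.
row 4 ← row 4 − (-2)·(new row 1): 0 − (-2)·0 = 0.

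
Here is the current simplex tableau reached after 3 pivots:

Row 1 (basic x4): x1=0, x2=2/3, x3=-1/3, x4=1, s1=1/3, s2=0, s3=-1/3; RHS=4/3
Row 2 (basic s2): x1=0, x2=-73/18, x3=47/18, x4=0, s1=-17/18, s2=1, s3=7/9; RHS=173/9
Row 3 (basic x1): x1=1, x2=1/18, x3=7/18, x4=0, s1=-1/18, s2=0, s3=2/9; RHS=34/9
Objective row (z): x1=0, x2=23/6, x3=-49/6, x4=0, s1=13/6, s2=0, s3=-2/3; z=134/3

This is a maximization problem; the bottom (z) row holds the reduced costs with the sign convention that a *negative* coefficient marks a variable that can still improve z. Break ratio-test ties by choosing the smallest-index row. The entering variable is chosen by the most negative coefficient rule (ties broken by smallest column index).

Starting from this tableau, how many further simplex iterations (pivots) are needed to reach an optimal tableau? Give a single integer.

2

pivot: x3 in, s2 out → z = 4925/47
pivot: x2 in, x1 out → z = 3629/31
No improving column remains; optimal.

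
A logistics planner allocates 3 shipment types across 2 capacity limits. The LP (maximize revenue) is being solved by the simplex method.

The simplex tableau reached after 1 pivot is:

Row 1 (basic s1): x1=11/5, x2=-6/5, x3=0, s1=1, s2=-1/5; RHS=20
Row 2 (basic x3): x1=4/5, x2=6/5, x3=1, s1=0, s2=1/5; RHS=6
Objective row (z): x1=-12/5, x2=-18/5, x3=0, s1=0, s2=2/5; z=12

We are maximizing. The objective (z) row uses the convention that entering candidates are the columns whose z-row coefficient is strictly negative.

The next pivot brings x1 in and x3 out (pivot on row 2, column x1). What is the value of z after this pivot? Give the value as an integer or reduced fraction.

Minimum ratio for x1: 6/(4/5) = 15/2.
z changes by −(z-row coeff of x1)·ratio = −(-12/5)·(15/2) = 18.
New z = 12 + 18 = 30.

30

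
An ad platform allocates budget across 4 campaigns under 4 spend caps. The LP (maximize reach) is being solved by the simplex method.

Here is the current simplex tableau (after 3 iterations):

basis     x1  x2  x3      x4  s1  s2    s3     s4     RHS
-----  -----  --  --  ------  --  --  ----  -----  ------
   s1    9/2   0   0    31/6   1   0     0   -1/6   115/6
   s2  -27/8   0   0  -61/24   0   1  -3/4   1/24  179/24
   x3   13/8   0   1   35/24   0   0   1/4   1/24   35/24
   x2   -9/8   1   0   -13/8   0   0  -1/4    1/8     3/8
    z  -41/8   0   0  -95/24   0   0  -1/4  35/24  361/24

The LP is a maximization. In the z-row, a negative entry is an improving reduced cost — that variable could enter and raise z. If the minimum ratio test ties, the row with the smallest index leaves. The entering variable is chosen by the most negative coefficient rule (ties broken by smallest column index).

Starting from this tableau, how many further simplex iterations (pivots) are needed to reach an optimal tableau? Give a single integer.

pivot: x1 in, x3 out → z = 766/39
No improving column remains; optimal.

1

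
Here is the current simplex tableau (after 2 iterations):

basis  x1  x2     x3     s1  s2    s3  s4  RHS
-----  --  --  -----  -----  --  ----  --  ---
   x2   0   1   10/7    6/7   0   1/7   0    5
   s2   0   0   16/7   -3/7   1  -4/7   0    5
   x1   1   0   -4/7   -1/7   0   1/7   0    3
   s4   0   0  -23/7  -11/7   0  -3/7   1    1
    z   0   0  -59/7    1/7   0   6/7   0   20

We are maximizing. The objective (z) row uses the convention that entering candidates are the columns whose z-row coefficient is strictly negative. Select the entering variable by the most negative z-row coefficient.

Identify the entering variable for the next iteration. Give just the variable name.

Objective-row coefficients: x1: 0, x2: 0, x3: -59/7, s1: 1/7, s2: 0, s3: 6/7, s4: 0.
The most negative is -59/7 in column x3, so x3 enters.

x3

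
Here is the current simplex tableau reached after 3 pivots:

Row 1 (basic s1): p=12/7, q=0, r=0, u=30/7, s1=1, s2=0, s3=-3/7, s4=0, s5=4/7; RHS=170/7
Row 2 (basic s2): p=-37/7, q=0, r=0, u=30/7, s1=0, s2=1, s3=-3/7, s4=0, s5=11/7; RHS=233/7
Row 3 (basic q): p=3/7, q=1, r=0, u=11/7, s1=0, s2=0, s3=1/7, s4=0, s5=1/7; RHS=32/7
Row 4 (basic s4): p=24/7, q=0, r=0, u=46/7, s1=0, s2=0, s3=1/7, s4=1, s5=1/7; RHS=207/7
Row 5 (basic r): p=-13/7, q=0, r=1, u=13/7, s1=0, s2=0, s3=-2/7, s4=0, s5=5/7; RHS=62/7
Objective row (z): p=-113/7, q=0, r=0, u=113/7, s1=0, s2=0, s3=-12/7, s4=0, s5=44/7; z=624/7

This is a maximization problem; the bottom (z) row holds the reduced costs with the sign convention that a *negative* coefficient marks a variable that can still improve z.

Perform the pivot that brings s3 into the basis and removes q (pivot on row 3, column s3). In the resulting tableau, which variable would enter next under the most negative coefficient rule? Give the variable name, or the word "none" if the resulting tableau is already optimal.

p

Pivot element 1/7. New z-row = old z-row − (-12/7)·(row 3/(1/7)).
Updated z-row coefficients: p: -11, q: 12, r: 0, u: 35, s1: 0, s2: 0, s3: 0, s4: 0, s5: 8.
The most negative is -11 in column p, so p would enter next.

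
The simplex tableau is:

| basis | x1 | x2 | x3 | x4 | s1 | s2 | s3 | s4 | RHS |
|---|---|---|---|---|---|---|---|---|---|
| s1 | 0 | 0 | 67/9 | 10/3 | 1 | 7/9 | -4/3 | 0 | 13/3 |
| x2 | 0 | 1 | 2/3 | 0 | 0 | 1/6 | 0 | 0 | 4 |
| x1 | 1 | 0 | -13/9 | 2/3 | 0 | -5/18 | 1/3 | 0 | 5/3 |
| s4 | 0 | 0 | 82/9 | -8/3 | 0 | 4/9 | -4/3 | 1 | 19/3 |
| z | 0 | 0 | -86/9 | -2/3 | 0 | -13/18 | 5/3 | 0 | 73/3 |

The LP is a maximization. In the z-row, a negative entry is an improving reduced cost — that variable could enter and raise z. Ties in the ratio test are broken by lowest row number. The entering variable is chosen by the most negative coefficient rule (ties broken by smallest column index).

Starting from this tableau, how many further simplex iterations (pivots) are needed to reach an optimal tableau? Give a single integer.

pivot: x3 in, s1 out → z = 2003/67
pivot: s3 in, s4 out → z = 601/20
No improving column remains; optimal.

2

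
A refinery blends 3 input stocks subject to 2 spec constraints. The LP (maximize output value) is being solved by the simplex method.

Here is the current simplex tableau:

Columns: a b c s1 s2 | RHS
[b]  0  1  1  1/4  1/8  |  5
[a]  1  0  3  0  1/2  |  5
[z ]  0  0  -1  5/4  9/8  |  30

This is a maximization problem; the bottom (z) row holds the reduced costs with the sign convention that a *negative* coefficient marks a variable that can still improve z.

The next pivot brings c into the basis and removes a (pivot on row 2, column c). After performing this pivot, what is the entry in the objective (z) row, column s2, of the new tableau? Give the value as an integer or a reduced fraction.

31/24

Pivot element is row 2, column c: 3.
Normalize row 2: new (row 2, s2) = (1/2)/3 = 1/6.
z-row ← z-row − (-1)·(new row 2): 9/8 − (-1)·(1/6) = 31/24.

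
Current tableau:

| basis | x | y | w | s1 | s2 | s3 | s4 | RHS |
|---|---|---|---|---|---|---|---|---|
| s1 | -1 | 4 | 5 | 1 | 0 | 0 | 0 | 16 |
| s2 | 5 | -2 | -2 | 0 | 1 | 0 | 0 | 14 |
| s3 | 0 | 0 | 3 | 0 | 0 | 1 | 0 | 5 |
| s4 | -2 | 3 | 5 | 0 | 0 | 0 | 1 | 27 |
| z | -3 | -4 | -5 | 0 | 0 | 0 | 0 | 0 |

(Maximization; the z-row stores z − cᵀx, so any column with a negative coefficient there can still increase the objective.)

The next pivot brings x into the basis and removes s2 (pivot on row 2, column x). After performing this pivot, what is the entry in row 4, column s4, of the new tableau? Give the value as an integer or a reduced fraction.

Pivot element is row 2, column x: 5.
Normalize row 2: new (row 2, s4) = 0/5 = 0.
row 4 ← row 4 − (-2)·(new row 2): 1 − (-2)·0 = 1.

1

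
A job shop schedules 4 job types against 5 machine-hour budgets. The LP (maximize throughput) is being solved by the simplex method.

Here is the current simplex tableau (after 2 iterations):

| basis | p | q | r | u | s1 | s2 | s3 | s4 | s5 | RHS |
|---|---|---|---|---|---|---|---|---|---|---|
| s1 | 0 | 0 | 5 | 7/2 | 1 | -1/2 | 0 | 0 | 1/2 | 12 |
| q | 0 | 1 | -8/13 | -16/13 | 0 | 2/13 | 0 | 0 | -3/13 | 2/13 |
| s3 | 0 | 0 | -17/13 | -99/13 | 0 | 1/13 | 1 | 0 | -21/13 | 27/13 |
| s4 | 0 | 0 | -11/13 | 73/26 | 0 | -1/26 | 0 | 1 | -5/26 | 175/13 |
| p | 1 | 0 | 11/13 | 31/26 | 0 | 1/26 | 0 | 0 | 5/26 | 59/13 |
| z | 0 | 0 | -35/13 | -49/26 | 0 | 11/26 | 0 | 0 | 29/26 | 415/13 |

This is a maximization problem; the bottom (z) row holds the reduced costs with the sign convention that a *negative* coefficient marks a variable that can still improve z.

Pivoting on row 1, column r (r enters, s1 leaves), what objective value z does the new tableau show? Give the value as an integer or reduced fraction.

Minimum ratio for r: 12/5 = 12/5.
z changes by −(z-row coeff of r)·ratio = −(-35/13)·(12/5) = 84/13.
New z = 415/13 + (84/13) = 499/13.

499/13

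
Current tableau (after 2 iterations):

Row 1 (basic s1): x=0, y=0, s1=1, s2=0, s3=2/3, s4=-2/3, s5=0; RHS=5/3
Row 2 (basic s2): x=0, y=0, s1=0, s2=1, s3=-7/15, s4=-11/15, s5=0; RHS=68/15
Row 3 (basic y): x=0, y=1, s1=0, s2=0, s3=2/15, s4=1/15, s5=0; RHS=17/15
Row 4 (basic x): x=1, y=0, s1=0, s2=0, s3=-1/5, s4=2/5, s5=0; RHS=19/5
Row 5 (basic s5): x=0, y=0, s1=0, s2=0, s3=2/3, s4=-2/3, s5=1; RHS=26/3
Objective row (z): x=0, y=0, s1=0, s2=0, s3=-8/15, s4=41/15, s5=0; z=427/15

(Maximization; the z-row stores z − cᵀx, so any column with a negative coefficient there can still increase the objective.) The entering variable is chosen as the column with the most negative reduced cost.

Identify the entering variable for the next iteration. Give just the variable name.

Objective-row coefficients: x: 0, y: 0, s1: 0, s2: 0, s3: -8/15, s4: 41/15, s5: 0.
The most negative is -8/15 in column s3, so s3 enters.

s3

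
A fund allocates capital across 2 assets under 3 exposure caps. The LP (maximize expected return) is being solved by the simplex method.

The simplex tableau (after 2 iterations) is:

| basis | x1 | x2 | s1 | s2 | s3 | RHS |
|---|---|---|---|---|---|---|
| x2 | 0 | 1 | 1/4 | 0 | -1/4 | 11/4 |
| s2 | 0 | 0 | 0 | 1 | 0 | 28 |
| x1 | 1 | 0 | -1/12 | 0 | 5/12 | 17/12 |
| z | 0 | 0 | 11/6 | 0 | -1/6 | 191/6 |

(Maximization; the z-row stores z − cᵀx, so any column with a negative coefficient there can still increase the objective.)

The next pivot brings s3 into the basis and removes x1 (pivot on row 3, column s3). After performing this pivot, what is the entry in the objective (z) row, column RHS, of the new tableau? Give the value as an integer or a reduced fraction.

162/5

Pivot element is row 3, column s3: 5/12.
Normalize row 3: new (row 3, RHS) = (17/12)/(5/12) = 17/5.
z-row ← z-row − (-1/6)·(new row 3): 191/6 − (-1/6)·(17/5) = 162/5.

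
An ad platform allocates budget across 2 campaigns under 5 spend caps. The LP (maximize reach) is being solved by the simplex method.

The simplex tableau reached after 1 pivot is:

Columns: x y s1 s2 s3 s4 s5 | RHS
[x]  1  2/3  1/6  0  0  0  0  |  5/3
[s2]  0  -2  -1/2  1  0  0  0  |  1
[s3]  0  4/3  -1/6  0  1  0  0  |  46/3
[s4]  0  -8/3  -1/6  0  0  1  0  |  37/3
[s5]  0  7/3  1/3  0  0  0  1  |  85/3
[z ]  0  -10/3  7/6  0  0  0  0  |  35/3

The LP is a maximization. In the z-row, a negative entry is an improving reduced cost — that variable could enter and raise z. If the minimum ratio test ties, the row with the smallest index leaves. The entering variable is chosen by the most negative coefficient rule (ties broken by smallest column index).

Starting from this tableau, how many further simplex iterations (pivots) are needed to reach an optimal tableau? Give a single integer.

pivot: y in, x out → z = 20
No improving column remains; optimal.

1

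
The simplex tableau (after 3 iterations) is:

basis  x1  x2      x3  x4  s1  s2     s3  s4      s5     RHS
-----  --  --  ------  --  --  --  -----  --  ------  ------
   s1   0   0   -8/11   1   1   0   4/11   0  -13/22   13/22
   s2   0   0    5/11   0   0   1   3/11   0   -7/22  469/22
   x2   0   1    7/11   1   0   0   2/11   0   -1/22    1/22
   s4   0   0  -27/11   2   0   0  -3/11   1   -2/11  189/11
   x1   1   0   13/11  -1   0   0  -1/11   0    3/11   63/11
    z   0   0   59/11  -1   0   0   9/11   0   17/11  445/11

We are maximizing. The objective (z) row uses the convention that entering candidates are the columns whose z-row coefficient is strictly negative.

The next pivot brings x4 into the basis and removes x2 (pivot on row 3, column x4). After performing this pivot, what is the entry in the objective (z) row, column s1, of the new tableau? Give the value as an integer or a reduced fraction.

Pivot element is row 3, column x4: 1.
Normalize row 3: new (row 3, s1) = 0/1 = 0.
z-row ← z-row − (-1)·(new row 3): 0 − (-1)·0 = 0.

0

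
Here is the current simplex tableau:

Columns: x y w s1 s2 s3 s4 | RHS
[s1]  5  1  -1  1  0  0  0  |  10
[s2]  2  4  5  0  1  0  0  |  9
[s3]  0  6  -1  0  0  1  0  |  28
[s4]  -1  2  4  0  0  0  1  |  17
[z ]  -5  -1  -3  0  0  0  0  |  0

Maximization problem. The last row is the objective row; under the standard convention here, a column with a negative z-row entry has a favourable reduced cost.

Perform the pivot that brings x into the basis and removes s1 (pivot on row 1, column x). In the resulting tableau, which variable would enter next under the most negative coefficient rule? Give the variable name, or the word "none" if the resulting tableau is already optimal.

Pivot element 5. New z-row = old z-row − (-5)·(row 1/5).
Updated z-row coefficients: x: 0, y: 0, w: -4, s1: 1, s2: 0, s3: 0, s4: 0.
The most negative is -4 in column w, so w would enter next.

w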